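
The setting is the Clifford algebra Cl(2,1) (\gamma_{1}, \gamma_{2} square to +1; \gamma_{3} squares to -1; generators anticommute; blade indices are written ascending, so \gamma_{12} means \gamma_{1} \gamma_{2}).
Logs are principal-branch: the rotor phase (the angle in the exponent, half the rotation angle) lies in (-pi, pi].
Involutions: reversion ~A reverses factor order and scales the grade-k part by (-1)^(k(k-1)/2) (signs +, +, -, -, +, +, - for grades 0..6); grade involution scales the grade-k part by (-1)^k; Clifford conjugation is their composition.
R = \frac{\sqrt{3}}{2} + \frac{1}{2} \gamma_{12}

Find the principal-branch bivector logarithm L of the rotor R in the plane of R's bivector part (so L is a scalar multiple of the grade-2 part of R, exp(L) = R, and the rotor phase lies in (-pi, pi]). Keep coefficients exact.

The scalar part of R is \frac{\sqrt{3}}{2}, which fixes the principal-branch rotor phase; the unit plane is then the bivector part divided by the sine of that phase, and L is that plane scaled by the phase.
Concretely: cos(phase) = \frac{\sqrt{3}}{2} gives phase = ±\frac{\pi}{6}, and since phase/sin(phase) is even the sign is immaterial: L = (phase/sin(phase)) * <R>_2 = (\frac{\pi}{3}) * <R>_2.
Answer: \frac{\pi}{6} \gamma_{12}


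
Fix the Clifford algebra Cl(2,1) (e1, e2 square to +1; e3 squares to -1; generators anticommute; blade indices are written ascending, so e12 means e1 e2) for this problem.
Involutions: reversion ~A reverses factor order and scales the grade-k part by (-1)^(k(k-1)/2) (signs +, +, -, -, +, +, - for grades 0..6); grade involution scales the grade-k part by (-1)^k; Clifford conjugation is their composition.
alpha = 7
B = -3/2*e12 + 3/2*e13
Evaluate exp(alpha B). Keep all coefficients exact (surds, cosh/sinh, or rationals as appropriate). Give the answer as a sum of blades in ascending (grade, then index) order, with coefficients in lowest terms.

B^2 term by term: the squares give (-3/2)^2*(e12)^2 + (3/2)^2*(e13)^2 = 9/4*(-1) + 9/4*(+1) = 0 (each basis 2-blade squares to minus the product of its generators' squares); cross terms between blades sharing an index anticommute and cancel. So B^2 = 0.
B^2 = 0, and the exponential is exactly linear here: exp(alpha B) = 1 + alpha B (parabolic case).
Answer: 1 - 21/2*e12 + 21/2*e13


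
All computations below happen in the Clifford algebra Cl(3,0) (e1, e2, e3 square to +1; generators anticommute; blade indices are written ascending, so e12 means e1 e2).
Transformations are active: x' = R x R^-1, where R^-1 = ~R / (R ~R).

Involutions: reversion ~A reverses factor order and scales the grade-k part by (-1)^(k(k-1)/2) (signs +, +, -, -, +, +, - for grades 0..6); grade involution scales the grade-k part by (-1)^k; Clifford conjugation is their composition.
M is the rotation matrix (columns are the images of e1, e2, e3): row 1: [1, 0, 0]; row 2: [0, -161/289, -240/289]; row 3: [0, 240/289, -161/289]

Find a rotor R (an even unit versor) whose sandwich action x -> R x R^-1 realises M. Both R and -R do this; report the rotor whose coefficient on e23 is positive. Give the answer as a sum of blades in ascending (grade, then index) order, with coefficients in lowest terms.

Method: write R = a + b12*e12 + b13*e13 + b23*e23 with a^2 + b12^2 + b13^2 + b23^2 = 1 (so R^-1 = ~R). Expanding the columns R e_j ~R gives tr M = 4a^2 - 1 and, from the antisymmetric part, M21 - M12 = -4a*b12, M13 - M31 = 4a*b13, M32 - M23 = -4a*b23.
Here tr M = -33/289, so a^2 = (1 + tr M)/4 = 64/289 and a = ±8/17. Taking a = 8/17: M21 - M12 = 0, M13 - M31 = 0, M32 - M23 = 480/289, giving b12 = 0, b13 = 0, b23 = -15/17, i.e. R = 8/17 - 15/17*e23.
Its e23 coefficient is negative, so report the other preimage -R.
Answer: -8/17 + 15/17*e23. Recall the cover is two-to-one: with M of trace -33/289, both preimages act alike, and the stated e23 sign chooses the sheet.


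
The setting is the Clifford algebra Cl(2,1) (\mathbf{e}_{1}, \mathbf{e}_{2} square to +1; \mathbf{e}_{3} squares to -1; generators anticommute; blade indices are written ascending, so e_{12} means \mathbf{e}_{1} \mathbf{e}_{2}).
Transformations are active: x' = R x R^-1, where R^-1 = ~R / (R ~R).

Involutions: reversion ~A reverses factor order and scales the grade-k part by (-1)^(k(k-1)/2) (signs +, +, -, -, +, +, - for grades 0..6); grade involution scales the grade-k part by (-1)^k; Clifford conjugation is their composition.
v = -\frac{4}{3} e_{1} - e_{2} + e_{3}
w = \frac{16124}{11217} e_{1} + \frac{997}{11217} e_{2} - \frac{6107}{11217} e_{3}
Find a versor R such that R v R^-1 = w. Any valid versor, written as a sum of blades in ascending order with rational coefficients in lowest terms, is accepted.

Key observation: q(v) = q(w) = \frac{16}{9} (sandwiches preserve the norm), so R = v + w = \frac{1168}{11217} e_{1} - \frac{10220}{11217} e_{2} + \frac{5110}{11217} e_{3} works whenever it is invertible — the component of v along it is kept and (v - w)/2 reverses, sending v to w.
Answer: \frac{1168}{11217} e_{1} - \frac{10220}{11217} e_{2} + \frac{5110}{11217} e_{3}


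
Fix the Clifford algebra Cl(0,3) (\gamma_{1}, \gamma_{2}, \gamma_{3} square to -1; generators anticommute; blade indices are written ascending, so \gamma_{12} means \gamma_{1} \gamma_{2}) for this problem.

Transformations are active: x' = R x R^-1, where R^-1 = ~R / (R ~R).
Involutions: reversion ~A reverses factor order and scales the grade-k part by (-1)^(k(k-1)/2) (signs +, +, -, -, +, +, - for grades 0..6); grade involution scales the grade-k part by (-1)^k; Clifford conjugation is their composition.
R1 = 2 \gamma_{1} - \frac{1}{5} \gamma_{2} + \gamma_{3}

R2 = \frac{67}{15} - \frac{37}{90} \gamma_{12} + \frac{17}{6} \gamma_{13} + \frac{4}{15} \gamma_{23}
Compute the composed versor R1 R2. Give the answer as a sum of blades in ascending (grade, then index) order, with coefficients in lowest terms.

Distribute over the terms of R1 (each basis-blade product reordered to ascending indices, repeated generators contracted through their squares):
(2 \gamma_{1}) R2 = \frac{134}{15} \gamma_{1} + \frac{37}{45} \gamma_{2} - \frac{17}{3} \gamma_{3} + \frac{8}{15} \gamma_{123}
(-\frac{1}{5} \gamma_{2}) R2 = \frac{37}{450} \gamma_{1} - \frac{67}{75} \gamma_{2} + \frac{4}{75} \gamma_{3} + \frac{17}{30} \gamma_{123}
(\gamma_{3}) R2 = \frac{17}{6} \gamma_{1} + \frac{4}{15} \gamma_{2} + \frac{67}{15} \gamma_{3} - \frac{37}{90} \gamma_{123}
Summing the partial products and collecting blades:
Answer: \frac{2666}{225} \gamma_{1} + \frac{44}{225} \gamma_{2} - \frac{86}{75} \gamma_{3} + \frac{31}{45} \gamma_{123}


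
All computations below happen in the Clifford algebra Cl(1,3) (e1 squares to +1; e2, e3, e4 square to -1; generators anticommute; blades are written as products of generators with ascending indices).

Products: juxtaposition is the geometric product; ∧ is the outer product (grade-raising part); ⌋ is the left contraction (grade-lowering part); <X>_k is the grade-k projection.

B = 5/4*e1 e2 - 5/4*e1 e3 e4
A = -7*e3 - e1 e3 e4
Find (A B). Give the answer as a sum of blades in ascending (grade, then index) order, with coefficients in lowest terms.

step 1: -5/4 + 35/4*e1 e4 - 35/4*e1 e2 e3 - 5/4*e2 e3 e4
Answer: -5/4 + 35/4*e1 e4 - 35/4*e1 e2 e3 - 5/4*e2 e3 e4


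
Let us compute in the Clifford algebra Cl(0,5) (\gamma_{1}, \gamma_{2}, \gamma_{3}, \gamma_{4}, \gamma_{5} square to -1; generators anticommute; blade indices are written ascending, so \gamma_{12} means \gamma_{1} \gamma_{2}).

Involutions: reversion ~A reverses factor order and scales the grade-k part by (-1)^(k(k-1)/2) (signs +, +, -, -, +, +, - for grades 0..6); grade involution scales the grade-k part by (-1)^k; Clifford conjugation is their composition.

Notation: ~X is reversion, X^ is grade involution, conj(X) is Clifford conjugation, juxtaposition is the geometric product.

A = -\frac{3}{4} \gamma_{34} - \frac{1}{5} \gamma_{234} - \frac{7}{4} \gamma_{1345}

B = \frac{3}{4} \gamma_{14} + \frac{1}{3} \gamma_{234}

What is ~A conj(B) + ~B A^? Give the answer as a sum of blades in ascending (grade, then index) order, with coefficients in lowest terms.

first term: \frac{1}{15} - \frac{1}{4} \gamma_{2} + \frac{9}{16} \gamma_{13} + \frac{21}{16} \gamma_{35} - \frac{3}{20} \gamma_{123} - \frac{7}{12} \gamma_{125}
second term: -\frac{1}{15} - \frac{1}{4} \gamma_{2} + \frac{9}{16} \gamma_{13} + \frac{21}{16} \gamma_{35} + \frac{3}{20} \gamma_{123} + \frac{7}{12} \gamma_{125}
Answer: -\frac{1}{2} \gamma_{2} + \frac{9}{8} \gamma_{13} + \frac{21}{8} \gamma_{35}


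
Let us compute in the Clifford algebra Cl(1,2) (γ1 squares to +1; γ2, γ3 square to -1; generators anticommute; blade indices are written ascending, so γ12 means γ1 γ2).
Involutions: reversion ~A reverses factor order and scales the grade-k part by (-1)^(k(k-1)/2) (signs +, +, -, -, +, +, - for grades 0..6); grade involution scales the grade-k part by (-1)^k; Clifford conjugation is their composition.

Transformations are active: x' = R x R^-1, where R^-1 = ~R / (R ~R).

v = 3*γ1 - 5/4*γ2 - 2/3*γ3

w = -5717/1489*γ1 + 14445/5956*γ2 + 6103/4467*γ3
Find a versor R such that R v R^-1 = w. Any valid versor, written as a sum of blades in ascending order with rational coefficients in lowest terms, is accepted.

Take R = v + w = -1250/1489*γ1 + 1750/1489*γ2 + 3125/4467*γ3. Because q(v) = q(w) = 1007/144, conjugation by R sends v exactly to w.
Answer: -1250/1489*γ1 + 1750/1489*γ2 + 3125/4467*γ3


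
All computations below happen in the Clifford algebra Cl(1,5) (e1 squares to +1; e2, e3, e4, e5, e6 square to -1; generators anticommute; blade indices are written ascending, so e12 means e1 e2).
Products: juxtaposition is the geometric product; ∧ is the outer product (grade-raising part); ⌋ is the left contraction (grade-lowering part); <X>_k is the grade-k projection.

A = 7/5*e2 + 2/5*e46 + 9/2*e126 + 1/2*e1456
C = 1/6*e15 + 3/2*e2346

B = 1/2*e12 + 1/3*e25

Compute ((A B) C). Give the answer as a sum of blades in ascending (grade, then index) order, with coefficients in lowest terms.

step 1: 7/10*e1 - 7/15*e5 + 9/4*e6 - 3/2*e156 + 1/30*e1246 + 7/60*e2456
step 2: -7/90*e1 + 7/60*e5 - 1/4*e6 + 1/20*e13 - 7/40*e35 + 3/8*e156 + 27/8*e234 + 7/360*e1246 + 1/180*e2456 + 9/4*e12345 + 21/20*e12346 + 7/10*e23456
Answer: -7/90*e1 + 7/60*e5 - 1/4*e6 + 1/20*e13 - 7/40*e35 + 3/8*e156 + 27/8*e234 + 7/360*e1246 + 1/180*e2456 + 9/4*e12345 + 21/20*e12346 + 7/10*e23456


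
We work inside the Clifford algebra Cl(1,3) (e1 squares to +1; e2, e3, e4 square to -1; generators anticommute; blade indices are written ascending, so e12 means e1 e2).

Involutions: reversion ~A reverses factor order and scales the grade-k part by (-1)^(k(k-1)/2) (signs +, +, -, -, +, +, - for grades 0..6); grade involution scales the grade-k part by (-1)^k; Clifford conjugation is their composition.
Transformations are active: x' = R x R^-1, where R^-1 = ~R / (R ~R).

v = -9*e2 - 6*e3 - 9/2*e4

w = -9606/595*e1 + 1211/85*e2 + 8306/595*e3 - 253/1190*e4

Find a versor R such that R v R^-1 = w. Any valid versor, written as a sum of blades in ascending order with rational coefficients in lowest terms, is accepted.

A norm check does it: q(v) = q(w) = -549/4, hence R = v + w = -9606/595*e1 + 446/85*e2 + 4736/595*e3 - 2804/595*e4 realises the map — parallel part kept, (v - w)/2 negated, v carried to w.
Answer: -9606/595*e1 + 446/85*e2 + 4736/595*e3 - 2804/595*e4


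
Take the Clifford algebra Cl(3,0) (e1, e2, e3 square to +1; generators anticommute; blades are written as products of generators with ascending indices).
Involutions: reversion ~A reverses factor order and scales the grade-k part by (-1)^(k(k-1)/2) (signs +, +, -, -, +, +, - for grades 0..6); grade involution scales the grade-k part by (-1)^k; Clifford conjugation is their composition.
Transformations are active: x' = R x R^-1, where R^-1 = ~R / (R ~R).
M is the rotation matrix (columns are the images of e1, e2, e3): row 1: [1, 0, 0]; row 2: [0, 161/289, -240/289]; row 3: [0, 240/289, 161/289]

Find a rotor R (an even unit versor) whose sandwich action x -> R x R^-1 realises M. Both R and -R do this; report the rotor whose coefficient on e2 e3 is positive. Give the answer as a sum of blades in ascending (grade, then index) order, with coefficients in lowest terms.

Method: write R = a + b12*e1 e2 + b13*e1 e3 + b23*e2 e3 with a^2 + b12^2 + b13^2 + b23^2 = 1 (so R^-1 = ~R). Expanding the columns R e_j ~R gives tr M = 4a^2 - 1 and, from the antisymmetric part, M21 - M12 = -4a*b12, M13 - M31 = 4a*b13, M32 - M23 = -4a*b23.
Here tr M = 611/289, so a^2 = (1 + tr M)/4 = 225/289 and a = ±15/17. Taking a = 15/17: M21 - M12 = 0, M13 - M31 = 0, M32 - M23 = 480/289, giving b12 = 0, b13 = 0, b23 = -8/17, i.e. R = 15/17 - 8/17*e2 e3.
Its e2 e3 coefficient is negative, so report the other preimage -R.
Answer: -15/17 + 8/17*e2 e3. Sheet selection: the two-to-one cover makes ±R indistinguishable at the matrix level (trace 611/289), so uniqueness comes from the required sign on e2 e3.


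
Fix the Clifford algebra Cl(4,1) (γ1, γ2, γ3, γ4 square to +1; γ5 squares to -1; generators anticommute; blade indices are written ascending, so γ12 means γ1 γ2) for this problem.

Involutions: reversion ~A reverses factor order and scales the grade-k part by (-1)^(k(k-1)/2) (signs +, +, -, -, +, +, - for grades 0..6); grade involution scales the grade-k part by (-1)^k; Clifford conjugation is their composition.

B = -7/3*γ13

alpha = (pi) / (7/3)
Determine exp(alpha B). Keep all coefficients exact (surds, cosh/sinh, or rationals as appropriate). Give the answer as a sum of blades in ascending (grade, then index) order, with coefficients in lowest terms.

B^2 = (-7/3)^2*(γ13)^2 = 49/9*(-1) = -49/9 (a basis 2-blade squares to minus the product of its generators' squares).
B^2 = -49/9 — the series telescopes trigonometrically here: l = 7/3, alpha*l = pi, so exp(alpha B) = cos(pi) + (sin(pi)/(7/3))*B = -1 + (0)*B.
Answer: -1


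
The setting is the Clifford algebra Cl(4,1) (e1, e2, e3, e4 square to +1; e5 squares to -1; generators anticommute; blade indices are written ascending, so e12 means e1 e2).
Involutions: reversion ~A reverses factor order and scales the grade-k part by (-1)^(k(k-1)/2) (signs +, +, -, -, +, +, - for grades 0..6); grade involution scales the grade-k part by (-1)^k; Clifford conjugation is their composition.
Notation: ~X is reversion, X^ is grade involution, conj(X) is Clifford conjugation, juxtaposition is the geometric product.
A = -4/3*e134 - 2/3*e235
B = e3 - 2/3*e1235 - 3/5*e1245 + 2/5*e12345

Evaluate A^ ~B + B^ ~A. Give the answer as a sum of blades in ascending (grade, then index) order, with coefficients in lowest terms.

first term: 4/9*e1 - 16/15*e14 - 6/5*e25 + 2/5*e134 - 4/5*e235 + 8/9*e245
second term: -4/9*e1 + 16/15*e14 + 6/5*e25 + 2/5*e134 - 4/5*e235 + 8/9*e245
Answer: 4/5*e134 - 8/5*e235 + 16/9*e245


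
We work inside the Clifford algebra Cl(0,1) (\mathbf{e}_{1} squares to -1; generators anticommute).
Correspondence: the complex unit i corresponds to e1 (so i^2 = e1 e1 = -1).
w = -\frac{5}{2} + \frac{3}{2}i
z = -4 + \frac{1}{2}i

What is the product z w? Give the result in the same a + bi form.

In blades: z = -4 + \frac{1}{2} e_{1}, w = -\frac{5}{2} + \frac{3}{2} e_{1}.
Distribute z over w term by term (generator squares from the signature, products reordered to ascending indices): (-4)*w = 10 - 6 e_{1}; (\frac{1}{2} e_{1})*w = -\frac{3}{4} - \frac{5}{4} e_{1}.
Sum: \frac{37}{4} - \frac{29}{4} e_{1}; translating back through the correspondence:
Answer: \frac{37}{4} - \frac{29}{4}i


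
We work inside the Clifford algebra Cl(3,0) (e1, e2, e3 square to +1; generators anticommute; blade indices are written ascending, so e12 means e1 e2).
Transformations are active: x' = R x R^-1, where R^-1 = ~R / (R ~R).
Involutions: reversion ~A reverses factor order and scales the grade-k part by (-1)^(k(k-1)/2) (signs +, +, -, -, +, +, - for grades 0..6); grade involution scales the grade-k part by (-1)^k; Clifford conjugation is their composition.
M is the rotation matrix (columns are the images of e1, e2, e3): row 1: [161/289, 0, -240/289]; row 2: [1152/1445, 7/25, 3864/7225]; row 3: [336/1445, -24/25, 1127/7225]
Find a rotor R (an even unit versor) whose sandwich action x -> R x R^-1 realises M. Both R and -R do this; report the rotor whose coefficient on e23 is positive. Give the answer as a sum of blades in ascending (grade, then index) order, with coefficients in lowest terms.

Method: write R = a + b12*e12 + b13*e13 + b23*e23 with a^2 + b12^2 + b13^2 + b23^2 = 1 (so R^-1 = ~R). Expanding the columns R e_j ~R gives tr M = 4a^2 - 1 and, from the antisymmetric part, M21 - M12 = -4a*b12, M13 - M31 = 4a*b13, M32 - M23 = -4a*b23.
Here tr M = 287/289, so a^2 = (1 + tr M)/4 = 144/289 and a = ±12/17. Taking a = 12/17: M21 - M12 = 1152/1445, M13 - M31 = -1536/1445, M32 - M23 = -432/289, giving b12 = -24/85, b13 = -32/85, b23 = 9/17, i.e. R = 12/17 - 24/85*e12 - 32/85*e13 + 9/17*e23.
Its e23 coefficient is already positive.
Answer: 12/17 - 24/85*e12 - 32/85*e13 + 9/17*e23. Sheet selection: the two-to-one cover makes ±R indistinguishable at the matrix level (trace 287/289), so uniqueness comes from the required sign on e23.


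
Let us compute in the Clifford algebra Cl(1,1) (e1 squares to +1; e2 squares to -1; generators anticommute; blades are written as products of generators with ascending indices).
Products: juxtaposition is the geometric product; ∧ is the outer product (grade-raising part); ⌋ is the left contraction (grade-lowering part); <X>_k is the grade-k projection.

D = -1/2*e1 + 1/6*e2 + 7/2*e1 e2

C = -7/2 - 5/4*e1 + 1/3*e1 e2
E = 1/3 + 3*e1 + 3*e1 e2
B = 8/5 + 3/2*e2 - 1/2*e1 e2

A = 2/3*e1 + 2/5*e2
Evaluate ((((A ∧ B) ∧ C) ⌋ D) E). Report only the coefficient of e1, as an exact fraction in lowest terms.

step 1: 16/15*e1 + 16/25*e2 + e1 e2
step 2: -56/15*e1 - 56/25*e2 - 27/10*e1 e2
step 3: -721/100 - 196/25*e1 - 196/15*e2
step 4: -7777/300 - 19033/300*e1 - 6272/225*e2 + 1757/100*e1 e2
Answer: -19033/300


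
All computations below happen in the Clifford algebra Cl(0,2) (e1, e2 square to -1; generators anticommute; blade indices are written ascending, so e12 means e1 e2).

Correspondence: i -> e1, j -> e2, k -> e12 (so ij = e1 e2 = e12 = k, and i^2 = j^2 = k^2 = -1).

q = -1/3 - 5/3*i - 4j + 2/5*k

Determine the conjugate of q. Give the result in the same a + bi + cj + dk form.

In blades: q = -1/3 - 5/3*e1 - 4*e2 + 2/5*e12.
Conjugation here is Clifford conjugation: the scalar is fixed and the grade-1 and grade-2 blades all flip sign, giving -1/3 + 5/3*e1 + 4*e2 - 2/5*e12; translating back:
Answer: -1/3 + 5/3*i + 4j - 2/5*k


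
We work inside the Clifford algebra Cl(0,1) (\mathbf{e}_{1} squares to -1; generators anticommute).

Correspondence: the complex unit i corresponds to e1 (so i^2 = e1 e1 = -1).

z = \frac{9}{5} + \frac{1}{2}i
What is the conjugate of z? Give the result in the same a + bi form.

In blades: z = \frac{9}{5} + \frac{1}{2} e_{1}.
Conjugation here is Clifford conjugation: the scalar is fixed and the grade-1 and grade-2 blades all flip sign, giving \frac{9}{5} - \frac{1}{2} e_{1}; translating back:
Answer: \frac{9}{5} - \frac{1}{2}i


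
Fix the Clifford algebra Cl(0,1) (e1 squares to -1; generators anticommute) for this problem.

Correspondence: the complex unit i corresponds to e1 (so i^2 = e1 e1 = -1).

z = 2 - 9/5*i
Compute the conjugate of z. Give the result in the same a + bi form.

In blades: z = 2 - 9/5*e1.
Conjugation here is Clifford conjugation: the scalar is fixed and the grade-1 and grade-2 blades all flip sign, giving 2 + 9/5*e1; translating back:
Answer: 2 + 9/5*i


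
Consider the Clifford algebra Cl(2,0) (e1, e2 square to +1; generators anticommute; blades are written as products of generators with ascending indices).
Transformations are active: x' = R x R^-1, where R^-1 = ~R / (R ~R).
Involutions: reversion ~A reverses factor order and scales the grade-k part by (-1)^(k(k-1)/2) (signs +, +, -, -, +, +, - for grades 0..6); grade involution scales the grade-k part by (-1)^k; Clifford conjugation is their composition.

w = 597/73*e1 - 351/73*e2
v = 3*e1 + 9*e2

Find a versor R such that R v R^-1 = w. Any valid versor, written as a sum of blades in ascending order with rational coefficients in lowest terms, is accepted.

Key observation: q(v) = q(w) = 90 (sandwiches preserve the norm), so R = v + w = 816/73*e1 + 306/73*e2 works whenever it is invertible — the component of v along it is kept and (v - w)/2 reverses, sending v to w.
Answer: 816/73*e1 + 306/73*e2


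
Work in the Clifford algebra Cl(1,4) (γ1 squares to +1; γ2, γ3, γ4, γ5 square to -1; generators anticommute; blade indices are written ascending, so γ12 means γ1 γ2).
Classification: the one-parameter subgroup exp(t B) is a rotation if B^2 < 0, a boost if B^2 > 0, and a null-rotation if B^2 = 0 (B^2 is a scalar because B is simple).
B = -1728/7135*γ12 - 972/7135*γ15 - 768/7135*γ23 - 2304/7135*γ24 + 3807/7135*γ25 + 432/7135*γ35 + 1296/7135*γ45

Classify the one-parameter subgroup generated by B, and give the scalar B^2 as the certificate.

B^2 term by term: the squares give (-1728/7135)^2*(γ12)^2 + (-972/7135)^2*(γ15)^2 + (-768/7135)^2*(γ23)^2 + (-2304/7135)^2*(γ24)^2 + (3807/7135)^2*(γ25)^2 + (432/7135)^2*(γ35)^2 + (1296/7135)^2*(γ45)^2 = 2985984/50908225*(+1) + 944784/50908225*(+1) + 589824/50908225*(-1) + 5308416/50908225*(-1) + 14493249/50908225*(-1) + 186624/50908225*(-1) + 1679616/50908225*(-1) = -9/25 (each basis 2-blade squares to minus the product of its generators' squares); cross terms between blades sharing an index anticommute and cancel; the commuting (index-disjoint) pairs give grade-4 terms 2*c*c'*(blade product), which cancel blade by blade — γ1235: -1492992/50908225 + 1492992/50908225 = 0; γ1245: -4478976/50908225 + 4478976/50908225 = 0; γ2345: -1990656/50908225 + 1990656/50908225 = 0 — confirming B is simple. So B^2 = -9/25.
Answer: rotation, certificate B^2 = -9/25. Certificate logic: -9/25 is a conjugation-invariant scalar, so its sign fixes rotation versus boost versus null-rotation outright.


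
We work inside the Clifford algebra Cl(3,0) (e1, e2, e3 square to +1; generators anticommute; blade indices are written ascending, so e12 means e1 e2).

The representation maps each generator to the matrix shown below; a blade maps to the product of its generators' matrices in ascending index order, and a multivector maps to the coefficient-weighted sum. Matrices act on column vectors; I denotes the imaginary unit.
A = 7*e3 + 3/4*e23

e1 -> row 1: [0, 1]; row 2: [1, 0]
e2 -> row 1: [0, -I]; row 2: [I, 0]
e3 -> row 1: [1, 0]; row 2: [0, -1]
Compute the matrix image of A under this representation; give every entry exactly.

Bivector images (products of the table entries): rho(e23) = rho(e2)rho(e3) = row 1: [0, I]; row 2: [I, 0].
M = (7)*rho(e3) + (3/4)*rho(e23), summed entrywise:
Answer: row 1: [7, 3*I/4]; row 2: [3*I/4, -7]


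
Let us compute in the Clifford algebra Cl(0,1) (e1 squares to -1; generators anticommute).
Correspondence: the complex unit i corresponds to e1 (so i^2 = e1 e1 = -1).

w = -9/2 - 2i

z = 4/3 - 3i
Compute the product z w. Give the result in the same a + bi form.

In blades: z = 4/3 - 3*e1, w = -9/2 - 2*e1.
Distribute z over w term by term (generator squares from the signature, products reordered to ascending indices): (4/3)*w = -6 - 8/3*e1; (-3*e1)*w = -6 + 27/2*e1.
Sum: -12 + 65/6*e1; translating back through the correspondence:
Answer: -12 + 65/6*i


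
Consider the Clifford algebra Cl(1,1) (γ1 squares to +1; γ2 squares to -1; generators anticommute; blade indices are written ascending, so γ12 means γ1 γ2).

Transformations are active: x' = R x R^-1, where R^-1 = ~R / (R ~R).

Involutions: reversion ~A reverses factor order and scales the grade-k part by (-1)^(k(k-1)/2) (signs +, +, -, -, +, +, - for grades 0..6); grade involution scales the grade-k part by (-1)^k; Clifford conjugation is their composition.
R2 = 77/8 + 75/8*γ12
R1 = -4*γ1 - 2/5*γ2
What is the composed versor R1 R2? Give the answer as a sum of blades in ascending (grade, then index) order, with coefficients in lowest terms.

Distribute over the terms of R1 (each basis-blade product reordered to ascending indices, repeated generators contracted through their squares):
(-4*γ1) R2 = -77/2*γ1 - 75/2*γ2
(-2/5*γ2) R2 = -15/4*γ1 - 77/20*γ2
Summing the partial products and collecting blades:
Answer: -169/4*γ1 - 827/20*γ2


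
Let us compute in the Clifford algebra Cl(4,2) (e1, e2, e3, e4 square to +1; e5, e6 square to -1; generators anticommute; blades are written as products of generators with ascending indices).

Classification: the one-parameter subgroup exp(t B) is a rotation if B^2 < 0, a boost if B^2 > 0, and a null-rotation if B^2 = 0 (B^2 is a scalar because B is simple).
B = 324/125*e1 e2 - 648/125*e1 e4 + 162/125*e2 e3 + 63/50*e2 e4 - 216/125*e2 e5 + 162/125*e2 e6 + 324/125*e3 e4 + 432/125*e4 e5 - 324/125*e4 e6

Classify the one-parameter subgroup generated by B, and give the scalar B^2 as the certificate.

B^2 term by term: the squares give (324/125)^2*(e1 e2)^2 + (-648/125)^2*(e1 e4)^2 + (162/125)^2*(e2 e3)^2 + (63/50)^2*(e2 e4)^2 + (-216/125)^2*(e2 e5)^2 + (162/125)^2*(e2 e6)^2 + (324/125)^2*(e3 e4)^2 + (432/125)^2*(e4 e5)^2 + (-324/125)^2*(e4 e6)^2 = 104976/15625*(-1) + 419904/15625*(-1) + 26244/15625*(-1) + 3969/2500*(-1) + 46656/15625*(+1) + 26244/15625*(+1) + 104976/15625*(-1) + 186624/15625*(+1) + 104976/15625*(+1) = -81/4 (each basis 2-blade squares to minus the product of its generators' squares); cross terms between blades sharing an index anticommute and cancel; the commuting (index-disjoint) pairs give grade-4 terms 2*c*c'*(blade product), which cancel blade by blade — e1 e2 e3 e4: 209952/15625 - 209952/15625 = 0; e1 e2 e4 e5: 279936/15625 - 279936/15625 = 0; e1 e2 e4 e6: -209952/15625 + 209952/15625 = 0; e2 e3 e4 e5: 139968/15625 - 139968/15625 = 0; e2 e3 e4 e6: -104976/15625 + 104976/15625 = 0; e2 e4 e5 e6: -139968/15625 + 139968/15625 = 0 — confirming B is simple. So B^2 = -81/4.
Answer: rotation, certificate B^2 = -81/4. Note: conjugating B changes its blade decomposition but never the scalar B^2 = -81/4, whose sign settles the classification.


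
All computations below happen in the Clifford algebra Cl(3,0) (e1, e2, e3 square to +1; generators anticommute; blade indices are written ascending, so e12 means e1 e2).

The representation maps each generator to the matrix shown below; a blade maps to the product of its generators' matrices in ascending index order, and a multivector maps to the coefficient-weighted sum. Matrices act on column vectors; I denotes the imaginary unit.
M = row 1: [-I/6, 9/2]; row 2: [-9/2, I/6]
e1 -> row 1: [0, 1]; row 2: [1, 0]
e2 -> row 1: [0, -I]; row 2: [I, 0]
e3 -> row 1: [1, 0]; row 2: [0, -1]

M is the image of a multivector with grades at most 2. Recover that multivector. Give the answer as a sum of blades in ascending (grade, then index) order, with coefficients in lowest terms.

Method: 1, rho(e1), rho(e2), rho(e3) form a trace-orthogonal basis of the 2x2 complex matrices (tr(X Y) = 2 if X = Y, else 0), so M = m0*1 + m1*rho(e1) + m2*rho(e2) + m3*rho(e3) with m0 = tr(M)/2 = 0, m1 = tr(M rho(e1))/2 = 0, m2 = tr(M rho(e2))/2 = 9*I/2, m3 = tr(M rho(e3))/2 = -I/6.
Multiplying table entries, the bivector images are rho(e12) = I*rho(e3), rho(e13) = -I*rho(e2), rho(e23) = I*rho(e1); with real blade coefficients the real parts of m0..m3 are the coefficients of 1, e1, e2, e3 and the imaginary parts give the bivectors (e23: Im m1, e13: -Im m2, e12: Im m3).
Answer: -1/6*e12 - 9/2*e13


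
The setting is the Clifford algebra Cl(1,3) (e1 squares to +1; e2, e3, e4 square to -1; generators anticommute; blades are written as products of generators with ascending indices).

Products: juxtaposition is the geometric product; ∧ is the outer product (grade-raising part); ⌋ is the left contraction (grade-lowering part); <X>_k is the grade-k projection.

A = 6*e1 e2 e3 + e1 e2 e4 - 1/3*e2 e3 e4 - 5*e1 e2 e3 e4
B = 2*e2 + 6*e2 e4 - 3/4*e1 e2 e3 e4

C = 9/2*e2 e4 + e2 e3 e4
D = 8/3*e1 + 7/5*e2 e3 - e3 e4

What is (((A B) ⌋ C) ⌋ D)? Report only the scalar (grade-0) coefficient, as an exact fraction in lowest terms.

step 1: -15/4 - 25/4*e1 - 11/4*e3 + 9/2*e4 - 18*e1 e3 + 2*e1 e4 + 2/3*e3 e4 + 46*e1 e3 e4
step 2: 235/12*e2 - 9/2*e2 e3 - 157/8*e2 e4 - 15/4*e2 e3 e4
step 3: 63/10 - 329/12*e3
Answer: 63/10


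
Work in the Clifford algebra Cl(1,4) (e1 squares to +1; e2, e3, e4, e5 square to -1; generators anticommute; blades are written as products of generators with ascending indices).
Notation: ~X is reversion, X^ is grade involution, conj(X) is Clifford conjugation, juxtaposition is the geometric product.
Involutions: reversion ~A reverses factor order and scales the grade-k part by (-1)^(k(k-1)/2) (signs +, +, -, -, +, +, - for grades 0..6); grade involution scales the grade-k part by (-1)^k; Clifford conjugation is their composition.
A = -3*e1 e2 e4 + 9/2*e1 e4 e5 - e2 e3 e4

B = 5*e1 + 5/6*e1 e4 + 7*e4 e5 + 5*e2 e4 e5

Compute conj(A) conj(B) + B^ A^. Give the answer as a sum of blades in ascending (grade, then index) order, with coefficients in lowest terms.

first term: 63/2*e1 - 5/2*e2 - 15/4*e5 - 45/2*e1 e2 + 15*e1 e5 + 15*e2 e4 - 5*e3 e5 - 45/2*e4 e5 + 5/6*e1 e2 e3 - 21*e1 e2 e5 - 7*e2 e3 e5 - 5*e1 e2 e3 e4
second term: 63/2*e1 - 5/2*e2 - 15/4*e5 + 45/2*e1 e2 - 15*e1 e5 - 15*e2 e4 + 5*e3 e5 + 45/2*e4 e5 - 5/6*e1 e2 e3 + 21*e1 e2 e5 + 7*e2 e3 e5 - 5*e1 e2 e3 e4
Answer: 63*e1 - 5*e2 - 15/2*e5 - 10*e1 e2 e3 e4


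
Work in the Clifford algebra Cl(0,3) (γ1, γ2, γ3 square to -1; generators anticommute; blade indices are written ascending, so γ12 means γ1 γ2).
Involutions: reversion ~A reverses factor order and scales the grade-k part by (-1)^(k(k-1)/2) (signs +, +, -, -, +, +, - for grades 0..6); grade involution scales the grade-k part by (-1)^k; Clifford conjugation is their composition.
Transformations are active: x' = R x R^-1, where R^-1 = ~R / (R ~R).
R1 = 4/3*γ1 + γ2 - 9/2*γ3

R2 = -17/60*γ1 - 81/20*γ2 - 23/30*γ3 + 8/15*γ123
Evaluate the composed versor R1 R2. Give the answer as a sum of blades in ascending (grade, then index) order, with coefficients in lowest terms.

Distribute over the terms of R1 (each basis-blade product reordered to ascending indices, repeated generators contracted through their squares):
(4/3*γ1) R2 = 17/45 - 27/5*γ12 - 46/45*γ13 - 32/45*γ23
(γ2) R2 = 81/20 + 17/60*γ12 + 8/15*γ13 - 23/30*γ23
(-9/2*γ3) R2 = -69/20 + 12/5*γ12 - 51/40*γ13 - 729/40*γ23
Summing the partial products and collecting blades:
Answer: 44/45 - 163/60*γ12 - 127/72*γ13 - 7093/360*γ23


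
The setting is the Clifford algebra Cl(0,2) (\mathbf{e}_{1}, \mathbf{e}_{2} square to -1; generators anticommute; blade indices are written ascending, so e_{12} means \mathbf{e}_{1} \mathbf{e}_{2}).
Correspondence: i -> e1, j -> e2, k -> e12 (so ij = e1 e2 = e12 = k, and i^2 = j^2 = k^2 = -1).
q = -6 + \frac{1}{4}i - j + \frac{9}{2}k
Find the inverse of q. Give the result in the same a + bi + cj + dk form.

In blades: q = -6 + \frac{1}{4} e_{1} - e_{2} + \frac{9}{2} e_{12}.
With qbar = -6 - \frac{1}{4} e_{1} + e_{2} - \frac{9}{2} e_{12} (scalar fixed, mapped units negated), q qbar = \frac{917}{16} (the sum of squared coefficients), so q^-1 = qbar / (\frac{917}{16}) = -\frac{96}{917} - \frac{4}{917} e_{1} + \frac{16}{917} e_{2} - \frac{72}{917} e_{12}; translating back:
Answer: -\frac{96}{917} - \frac{4}{917}i + \frac{16}{917}j - \frac{72}{917}k


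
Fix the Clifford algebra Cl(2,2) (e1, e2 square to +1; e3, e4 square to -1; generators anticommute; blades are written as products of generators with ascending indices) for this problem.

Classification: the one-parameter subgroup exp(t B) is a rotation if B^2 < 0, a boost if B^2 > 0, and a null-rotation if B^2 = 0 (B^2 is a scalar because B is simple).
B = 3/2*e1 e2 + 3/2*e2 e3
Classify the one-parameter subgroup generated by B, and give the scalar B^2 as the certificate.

B^2 term by term: the squares give (3/2)^2*(e1 e2)^2 + (3/2)^2*(e2 e3)^2 = 9/4*(-1) + 9/4*(+1) = 0 (each basis 2-blade squares to minus the product of its generators' squares); cross terms between blades sharing an index anticommute and cancel. So B^2 = 0.
Answer: null-rotation, certificate B^2 = 0. One invariant decides it: the square 0 survives every conjugation, and its sign is exactly the classification.


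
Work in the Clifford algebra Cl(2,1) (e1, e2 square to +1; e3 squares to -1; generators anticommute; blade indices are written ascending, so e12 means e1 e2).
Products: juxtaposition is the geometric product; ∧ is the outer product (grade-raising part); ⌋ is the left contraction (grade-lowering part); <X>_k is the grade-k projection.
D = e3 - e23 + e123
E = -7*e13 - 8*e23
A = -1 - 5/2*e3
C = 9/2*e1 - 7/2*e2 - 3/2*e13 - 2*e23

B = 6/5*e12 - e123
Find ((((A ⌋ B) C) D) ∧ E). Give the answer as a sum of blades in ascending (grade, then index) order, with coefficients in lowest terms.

step 1: -37/10*e12 + e123
step 2: 219/20*e1 + 363/20*e2 + 109/10*e13 - 21/20*e23
step 3: 21/20 - 239/20*e1 - 197/20*e2 - 363/20*e3 - 109/10*e12 - 36/5*e13 + 291/10*e23 - 219/20*e123
step 4: -147/20*e13 - 42/5*e23 + 533/20*e123
Answer: -147/20*e13 - 42/5*e23 + 533/20*e123


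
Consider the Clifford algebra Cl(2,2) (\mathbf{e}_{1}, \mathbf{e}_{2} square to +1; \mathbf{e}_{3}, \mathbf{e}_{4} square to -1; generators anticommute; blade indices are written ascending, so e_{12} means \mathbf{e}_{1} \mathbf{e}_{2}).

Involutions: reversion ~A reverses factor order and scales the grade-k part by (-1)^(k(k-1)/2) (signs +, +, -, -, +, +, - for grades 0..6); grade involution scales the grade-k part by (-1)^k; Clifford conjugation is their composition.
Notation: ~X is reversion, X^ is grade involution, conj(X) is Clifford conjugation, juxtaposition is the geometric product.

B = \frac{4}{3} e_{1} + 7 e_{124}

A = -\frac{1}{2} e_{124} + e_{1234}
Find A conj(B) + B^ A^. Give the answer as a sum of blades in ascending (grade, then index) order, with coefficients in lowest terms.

first term: -\frac{7}{2} + 7 e_{3} + \frac{2}{3} e_{24} + \frac{4}{3} e_{234}
second term: -\frac{7}{2} + 7 e_{3} - \frac{2}{3} e_{24} - \frac{4}{3} e_{234}
Answer: -7 + 14 e_{3}


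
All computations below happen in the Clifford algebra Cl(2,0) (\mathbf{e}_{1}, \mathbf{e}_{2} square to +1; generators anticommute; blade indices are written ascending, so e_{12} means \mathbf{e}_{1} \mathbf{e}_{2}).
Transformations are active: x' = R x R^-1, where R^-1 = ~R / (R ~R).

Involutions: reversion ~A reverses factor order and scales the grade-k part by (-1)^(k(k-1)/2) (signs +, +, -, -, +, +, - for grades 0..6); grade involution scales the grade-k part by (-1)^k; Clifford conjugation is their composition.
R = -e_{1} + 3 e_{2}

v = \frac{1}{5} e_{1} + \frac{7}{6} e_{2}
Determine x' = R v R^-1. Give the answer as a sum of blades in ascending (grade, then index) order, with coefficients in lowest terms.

~R = -e_{1} + 3 e_{2}, and R ~R = 10, so R^-1 = ~R / (10).
R v = \frac{33}{10} - \frac{53}{30} e_{12}
Answer: -\frac{43}{50} e_{1} + \frac{61}{75} e_{2}


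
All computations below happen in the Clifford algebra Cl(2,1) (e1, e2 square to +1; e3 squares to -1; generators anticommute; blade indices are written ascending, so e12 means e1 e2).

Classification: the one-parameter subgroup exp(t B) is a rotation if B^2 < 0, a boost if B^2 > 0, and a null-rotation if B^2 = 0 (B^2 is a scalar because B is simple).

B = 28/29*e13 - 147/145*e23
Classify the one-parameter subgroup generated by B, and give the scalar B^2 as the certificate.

B^2 term by term: the squares give (28/29)^2*(e13)^2 + (-147/145)^2*(e23)^2 = 784/841*(+1) + 21609/21025*(+1) = 49/25 (each basis 2-blade squares to minus the product of its generators' squares); cross terms between blades sharing an index anticommute and cancel. So B^2 = 49/25.
Answer: boost, certificate B^2 = 49/25. B^2 = 49/25 is basis-independent, so its sign is the whole story.


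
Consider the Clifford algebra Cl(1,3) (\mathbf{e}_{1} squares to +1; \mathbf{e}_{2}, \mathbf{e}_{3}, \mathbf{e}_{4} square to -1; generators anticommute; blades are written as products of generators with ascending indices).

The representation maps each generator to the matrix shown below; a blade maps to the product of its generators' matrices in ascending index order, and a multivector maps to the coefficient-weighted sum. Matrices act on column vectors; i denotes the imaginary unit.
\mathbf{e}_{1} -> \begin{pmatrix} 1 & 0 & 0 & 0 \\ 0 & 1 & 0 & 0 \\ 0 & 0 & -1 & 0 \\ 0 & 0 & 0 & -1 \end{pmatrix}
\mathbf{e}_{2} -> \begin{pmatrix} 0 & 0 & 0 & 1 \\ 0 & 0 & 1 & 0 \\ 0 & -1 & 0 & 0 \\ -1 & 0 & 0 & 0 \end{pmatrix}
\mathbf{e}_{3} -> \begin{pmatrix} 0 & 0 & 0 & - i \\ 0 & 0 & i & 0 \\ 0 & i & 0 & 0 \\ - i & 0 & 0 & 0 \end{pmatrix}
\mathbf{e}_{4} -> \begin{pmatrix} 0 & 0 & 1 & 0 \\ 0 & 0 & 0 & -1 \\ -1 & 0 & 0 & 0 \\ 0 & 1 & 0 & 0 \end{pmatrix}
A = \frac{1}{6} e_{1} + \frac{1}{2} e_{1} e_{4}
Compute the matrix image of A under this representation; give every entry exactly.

Bivector images (products of the table entries): rho(e_{1} e_{4}) = rho(\mathbf{e}_{1})rho(\mathbf{e}_{4}) = \begin{pmatrix} 0 & 0 & 1 & 0 \\ 0 & 0 & 0 & -1 \\ 1 & 0 & 0 & 0 \\ 0 & -1 & 0 & 0 \end{pmatrix}.
M = (\frac{1}{6})*rho(e_{1}) + (\frac{1}{2})*rho(e_{1} e_{4}), summed entrywise:
Answer: \begin{pmatrix} \frac{1}{6} & 0 & \frac{1}{2} & 0 \\ 0 & \frac{1}{6} & 0 & - \frac{1}{2} \\ \frac{1}{2} & 0 & - \frac{1}{6} & 0 \\ 0 & - \frac{1}{2} & 0 & - \frac{1}{6} \end{pmatrix}


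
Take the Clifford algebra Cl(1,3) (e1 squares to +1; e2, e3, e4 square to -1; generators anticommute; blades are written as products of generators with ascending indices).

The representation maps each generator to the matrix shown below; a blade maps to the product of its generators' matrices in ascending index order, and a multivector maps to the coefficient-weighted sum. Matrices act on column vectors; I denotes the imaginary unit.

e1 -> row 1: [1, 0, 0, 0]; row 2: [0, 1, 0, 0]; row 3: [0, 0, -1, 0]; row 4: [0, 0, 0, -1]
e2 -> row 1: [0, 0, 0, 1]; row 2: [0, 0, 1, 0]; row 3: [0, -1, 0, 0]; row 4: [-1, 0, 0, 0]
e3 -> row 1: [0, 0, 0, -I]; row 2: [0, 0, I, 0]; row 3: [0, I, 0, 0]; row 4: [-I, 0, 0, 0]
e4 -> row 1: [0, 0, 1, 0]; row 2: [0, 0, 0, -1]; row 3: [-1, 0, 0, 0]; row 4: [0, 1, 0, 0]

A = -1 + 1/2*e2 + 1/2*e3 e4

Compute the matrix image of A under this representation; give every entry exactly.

Bivector images (products of the table entries): rho(e3 e4) = rho(e3)rho(e4) = row 1: [0, -I, 0, 0]; row 2: [-I, 0, 0, 0]; row 3: [0, 0, 0, -I]; row 4: [0, 0, -I, 0].
M = (-1)*1 + (1/2)*rho(e2) + (1/2)*rho(e3 e4), summed entrywise (1 is the identity matrix):
Answer: row 1: [-1, -I/2, 0, 1/2]; row 2: [-I/2, -1, 1/2, 0]; row 3: [0, -1/2, -1, -I/2]; row 4: [-1/2, 0, -I/2, -1]


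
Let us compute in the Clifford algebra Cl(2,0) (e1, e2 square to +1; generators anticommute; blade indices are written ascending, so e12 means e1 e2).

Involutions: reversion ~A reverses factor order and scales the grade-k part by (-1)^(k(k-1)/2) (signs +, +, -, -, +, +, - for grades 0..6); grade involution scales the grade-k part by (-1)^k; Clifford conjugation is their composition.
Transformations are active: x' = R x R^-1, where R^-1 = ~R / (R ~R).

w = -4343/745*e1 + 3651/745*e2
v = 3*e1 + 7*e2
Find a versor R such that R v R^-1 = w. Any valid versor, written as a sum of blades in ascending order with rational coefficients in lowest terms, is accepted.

Why this works: both vectors square to 58, so q(v) = q(w) and R = v + w = -2108/745*e1 + 8866/745*e2 carries v to w — its own direction survives, the complement (v - w)/2 flips.
Answer: -2108/745*e1 + 8866/745*e2


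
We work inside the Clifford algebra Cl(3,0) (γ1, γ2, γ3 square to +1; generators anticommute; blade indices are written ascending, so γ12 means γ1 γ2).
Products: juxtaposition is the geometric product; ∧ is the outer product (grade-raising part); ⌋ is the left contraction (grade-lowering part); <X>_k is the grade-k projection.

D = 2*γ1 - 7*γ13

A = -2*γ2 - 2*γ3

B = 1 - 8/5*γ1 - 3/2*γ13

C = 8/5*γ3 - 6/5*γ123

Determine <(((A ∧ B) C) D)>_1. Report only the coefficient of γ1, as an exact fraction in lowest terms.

step 1: -2*γ2 - 2*γ3 - 16/5*γ12 - 16/5*γ13 - 3*γ123
step 2: -34/5 - 128/25*γ1 + 96/25*γ2 - 96/25*γ3 - 12/5*γ12 - 12/5*γ13 - 16/5*γ23 - 128/25*γ123
step 3: -676/25 - 1012/25*γ1 + 1016/25*γ2 + 1016/25*γ3 + 368/25*γ12 + 1382/25*γ13 - 676/25*γ23 + 512/25*γ123
step 4: -1012/25*γ1 + 1016/25*γ2 + 1016/25*γ3
Answer: -1012/25
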